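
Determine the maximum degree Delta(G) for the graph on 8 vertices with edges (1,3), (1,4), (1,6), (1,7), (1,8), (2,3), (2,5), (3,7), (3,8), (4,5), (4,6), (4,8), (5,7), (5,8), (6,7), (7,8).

Step 1: Count edges incident to each vertex:
  deg(1) = 5 (neighbors: 3, 4, 6, 7, 8)
  deg(2) = 2 (neighbors: 3, 5)
  deg(3) = 4 (neighbors: 1, 2, 7, 8)
  deg(4) = 4 (neighbors: 1, 5, 6, 8)
  deg(5) = 4 (neighbors: 2, 4, 7, 8)
  deg(6) = 3 (neighbors: 1, 4, 7)
  deg(7) = 5 (neighbors: 1, 3, 5, 6, 8)
  deg(8) = 5 (neighbors: 1, 3, 4, 5, 7)

Step 2: Find maximum:
  max(5, 2, 4, 4, 4, 3, 5, 5) = 5 (vertex 1)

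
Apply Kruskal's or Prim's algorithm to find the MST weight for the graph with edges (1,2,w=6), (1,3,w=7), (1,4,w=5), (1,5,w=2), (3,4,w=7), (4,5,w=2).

Apply Kruskal's algorithm (sort edges by weight, add if no cycle):

Sorted edges by weight:
  (1,5) w=2
  (4,5) w=2
  (1,4) w=5
  (1,2) w=6
  (1,3) w=7
  (3,4) w=7

Add edge (1,5) w=2 -- no cycle. Running total: 2
Add edge (4,5) w=2 -- no cycle. Running total: 4
Skip edge (1,4) w=5 -- would create cycle
Add edge (1,2) w=6 -- no cycle. Running total: 10
Add edge (1,3) w=7 -- no cycle. Running total: 17

MST edges: (1,5,w=2), (4,5,w=2), (1,2,w=6), (1,3,w=7)
Total MST weight: 2 + 2 + 6 + 7 = 17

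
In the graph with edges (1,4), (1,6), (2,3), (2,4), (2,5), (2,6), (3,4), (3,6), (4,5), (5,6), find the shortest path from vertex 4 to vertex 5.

Step 1: Build adjacency list:
  1: 4, 6
  2: 3, 4, 5, 6
  3: 2, 4, 6
  4: 1, 2, 3, 5
  5: 2, 4, 6
  6: 1, 2, 3, 5

Step 2: BFS from vertex 4 to find shortest path to 5:
  vertex 1 reached at distance 1
  vertex 2 reached at distance 1
  vertex 3 reached at distance 1
  vertex 5 reached at distance 1

Step 3: Shortest path: 4 -> 5
Path length: 1 edge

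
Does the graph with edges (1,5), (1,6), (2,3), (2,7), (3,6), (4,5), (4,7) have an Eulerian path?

Step 1: Find the degree of each vertex:
  deg(1) = 2
  deg(2) = 2
  deg(3) = 2
  deg(4) = 2
  deg(5) = 2
  deg(6) = 2
  deg(7) = 2

Step 2: Count vertices with odd degree:
  All vertices have even degree (0 odd-degree vertices)

Step 3: Apply Euler's theorem:
  - Eulerian circuit exists iff graph is connected and all vertices have even degree
  - Eulerian path exists iff graph is connected and has 0 or 2 odd-degree vertices

Graph is connected with 0 odd-degree vertices.
Both Eulerian circuit and Eulerian path exist.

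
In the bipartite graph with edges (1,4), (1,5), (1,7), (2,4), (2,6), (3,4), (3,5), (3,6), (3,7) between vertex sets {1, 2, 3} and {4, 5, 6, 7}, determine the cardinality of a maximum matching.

Step 1: List the neighbors of each left vertex:
  1: 4, 5, 7
  2: 4, 6
  3: 4, 5, 6, 7

Step 2: Greedily match left vertices, then look for augmenting paths:
  Match 1 -- 4
  Match 2 -- 6
  Match 3 -- 5
  No augmenting path remains.

Step 3: Verify this is maximum:
  Matching size 3 = min(|L|, |R|) = min(3, 4), which is an upper bound, so this matching is maximum.

Maximum matching: {(1,4), (2,6), (3,5)}
Size: 3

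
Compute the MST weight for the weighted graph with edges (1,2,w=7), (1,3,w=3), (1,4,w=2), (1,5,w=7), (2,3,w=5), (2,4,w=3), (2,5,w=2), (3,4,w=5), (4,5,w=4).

Apply Kruskal's algorithm (sort edges by weight, add if no cycle):

Sorted edges by weight:
  (1,4) w=2
  (2,5) w=2
  (1,3) w=3
  (2,4) w=3
  (4,5) w=4
  (2,3) w=5
  (3,4) w=5
  (1,2) w=7
  (1,5) w=7

Add edge (1,4) w=2 -- no cycle. Running total: 2
Add edge (2,5) w=2 -- no cycle. Running total: 4
Add edge (1,3) w=3 -- no cycle. Running total: 7
Add edge (2,4) w=3 -- no cycle. Running total: 10

MST edges: (1,4,w=2), (2,5,w=2), (1,3,w=3), (2,4,w=3)
Total MST weight: 2 + 2 + 3 + 3 = 10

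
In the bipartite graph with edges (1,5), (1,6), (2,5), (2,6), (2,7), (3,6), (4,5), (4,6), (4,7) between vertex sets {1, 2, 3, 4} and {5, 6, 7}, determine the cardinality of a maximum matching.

Step 1: List the neighbors of each left vertex:
  1: 5, 6
  2: 5, 6, 7
  3: 6
  4: 5, 6, 7

Step 2: Greedily match left vertices, then look for augmenting paths:
  Match 1 -- 5
  Match 2 -- 6
  Match 4 -- 7
  No augmenting path remains.

Step 3: Verify this is maximum:
  Matching size 3 = min(|L|, |R|) = min(4, 3), which is an upper bound, so this matching is maximum.

Maximum matching: {(1,5), (2,6), (4,7)}
Size: 3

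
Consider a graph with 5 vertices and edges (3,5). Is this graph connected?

Step 1: Build adjacency list from edges:
  1: (none)
  2: (none)
  3: 5
  4: (none)
  5: 3

Step 2: Run BFS/DFS from vertex 1:
  Visited: {1}
  Reached 1 of 5 vertices

Step 3: Only 1 of 5 vertices reached. Graph is disconnected.
Connected components: {1}, {2}, {3, 5}, {4}
Answer: No, the graph is not connected (4 components).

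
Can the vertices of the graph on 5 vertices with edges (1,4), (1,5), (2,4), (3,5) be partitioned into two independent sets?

Step 1: Attempt 2-coloring using BFS:
  Start at vertex 1, assign color 0
  Color vertex 4 with color 1 (neighbor of 1)
  Color vertex 5 with color 1 (neighbor of 1)
  Color vertex 2 with color 0 (neighbor of 4)
  Color vertex 3 with color 0 (neighbor of 5)

Step 2: 2-coloring succeeded. No conflicts found.
  Set A (color 0): {1, 2, 3}
  Set B (color 1): {4, 5}

The graph is bipartite with partition {1, 2, 3}, {4, 5}.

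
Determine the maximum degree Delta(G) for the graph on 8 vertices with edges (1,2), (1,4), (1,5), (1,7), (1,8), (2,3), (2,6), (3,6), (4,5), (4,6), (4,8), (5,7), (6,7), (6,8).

Step 1: Count edges incident to each vertex:
  deg(1) = 5 (neighbors: 2, 4, 5, 7, 8)
  deg(2) = 3 (neighbors: 1, 3, 6)
  deg(3) = 2 (neighbors: 2, 6)
  deg(4) = 4 (neighbors: 1, 5, 6, 8)
  deg(5) = 3 (neighbors: 1, 4, 7)
  deg(6) = 5 (neighbors: 2, 3, 4, 7, 8)
  deg(7) = 3 (neighbors: 1, 5, 6)
  deg(8) = 3 (neighbors: 1, 4, 6)

Step 2: Find maximum:
  max(5, 3, 2, 4, 3, 5, 3, 3) = 5 (vertex 1)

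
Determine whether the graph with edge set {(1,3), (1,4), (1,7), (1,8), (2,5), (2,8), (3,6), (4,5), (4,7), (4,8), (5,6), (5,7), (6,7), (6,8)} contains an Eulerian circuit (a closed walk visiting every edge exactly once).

Step 1: Find the degree of each vertex:
  deg(1) = 4
  deg(2) = 2
  deg(3) = 2
  deg(4) = 4
  deg(5) = 4
  deg(6) = 4
  deg(7) = 4
  deg(8) = 4

Step 2: Count vertices with odd degree:
  All vertices have even degree (0 odd-degree vertices)

Step 3: Apply Euler's theorem:
  - Eulerian circuit exists iff graph is connected and all vertices have even degree
  - Eulerian path exists iff graph is connected and has 0 or 2 odd-degree vertices

Graph is connected with 0 odd-degree vertices.
Both Eulerian circuit and Eulerian path exist.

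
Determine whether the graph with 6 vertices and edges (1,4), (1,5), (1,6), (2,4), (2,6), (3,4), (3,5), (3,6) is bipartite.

Step 1: Attempt 2-coloring using BFS:
  Start at vertex 1, assign color 0
  Color vertex 4 with color 1 (neighbor of 1)
  Color vertex 5 with color 1 (neighbor of 1)
  Color vertex 6 with color 1 (neighbor of 1)
  Color vertex 2 with color 0 (neighbor of 4)
  Color vertex 3 with color 0 (neighbor of 4)

Step 2: 2-coloring succeeded. No conflicts found.
  Set A (color 0): {1, 2, 3}
  Set B (color 1): {4, 5, 6}

The graph is bipartite with partition {1, 2, 3}, {4, 5, 6}.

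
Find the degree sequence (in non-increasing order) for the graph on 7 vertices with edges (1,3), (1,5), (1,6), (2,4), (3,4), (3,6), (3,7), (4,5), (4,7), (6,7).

Step 1: Count edges incident to each vertex:
  deg(1) = 3 (neighbors: 3, 5, 6)
  deg(2) = 1 (neighbors: 4)
  deg(3) = 4 (neighbors: 1, 4, 6, 7)
  deg(4) = 4 (neighbors: 2, 3, 5, 7)
  deg(5) = 2 (neighbors: 1, 4)
  deg(6) = 3 (neighbors: 1, 3, 7)
  deg(7) = 3 (neighbors: 3, 4, 6)

Step 2: Sort degrees in non-increasing order:
  Degrees: [3, 1, 4, 4, 2, 3, 3] -> sorted: [4, 4, 3, 3, 3, 2, 1]

Degree sequence: [4, 4, 3, 3, 3, 2, 1]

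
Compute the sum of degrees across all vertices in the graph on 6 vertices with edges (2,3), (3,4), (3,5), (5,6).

Step 1: Count edges incident to each vertex:
  deg(1) = 0 (neighbors: none)
  deg(2) = 1 (neighbors: 3)
  deg(3) = 3 (neighbors: 2, 4, 5)
  deg(4) = 1 (neighbors: 3)
  deg(5) = 2 (neighbors: 3, 6)
  deg(6) = 1 (neighbors: 5)

Step 2: Sum all degrees:
  0 + 1 + 3 + 1 + 2 + 1 = 8

Verification: sum of degrees = 2 * |E| = 2 * 4 = 8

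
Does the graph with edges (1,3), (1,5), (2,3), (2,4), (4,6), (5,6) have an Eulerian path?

Step 1: Find the degree of each vertex:
  deg(1) = 2
  deg(2) = 2
  deg(3) = 2
  deg(4) = 2
  deg(5) = 2
  deg(6) = 2

Step 2: Count vertices with odd degree:
  All vertices have even degree (0 odd-degree vertices)

Step 3: Apply Euler's theorem:
  - Eulerian circuit exists iff graph is connected and all vertices have even degree
  - Eulerian path exists iff graph is connected and has 0 or 2 odd-degree vertices

Graph is connected with 0 odd-degree vertices.
Both Eulerian circuit and Eulerian path exist.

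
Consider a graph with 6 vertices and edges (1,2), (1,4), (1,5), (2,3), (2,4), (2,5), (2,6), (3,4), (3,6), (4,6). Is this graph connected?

Step 1: Build adjacency list from edges:
  1: 2, 4, 5
  2: 1, 3, 4, 5, 6
  3: 2, 4, 6
  4: 1, 2, 3, 6
  5: 1, 2
  6: 2, 3, 4

Step 2: Run BFS/DFS from vertex 1:
  Visited: {1, 2, 4, 5, 3, 6}
  Reached 6 of 6 vertices

Step 3: All 6 vertices reached from vertex 1, so the graph is connected.
Answer: Yes, the graph is connected.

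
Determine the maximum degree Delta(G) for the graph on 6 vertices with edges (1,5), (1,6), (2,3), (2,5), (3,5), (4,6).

Step 1: Count edges incident to each vertex:
  deg(1) = 2 (neighbors: 5, 6)
  deg(2) = 2 (neighbors: 3, 5)
  deg(3) = 2 (neighbors: 2, 5)
  deg(4) = 1 (neighbors: 6)
  deg(5) = 3 (neighbors: 1, 2, 3)
  deg(6) = 2 (neighbors: 1, 4)

Step 2: Find maximum:
  max(2, 2, 2, 1, 3, 2) = 3 (vertex 5)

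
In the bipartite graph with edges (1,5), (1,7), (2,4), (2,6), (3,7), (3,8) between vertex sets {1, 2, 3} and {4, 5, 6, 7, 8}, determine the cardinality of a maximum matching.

Step 1: List the neighbors of each left vertex:
  1: 5, 7
  2: 4, 6
  3: 7, 8

Step 2: Greedily match left vertices, then look for augmenting paths:
  Match 1 -- 5
  Match 2 -- 4
  Match 3 -- 7
  No augmenting path remains.

Step 3: Verify this is maximum:
  Matching size 3 = min(|L|, |R|) = min(3, 5), which is an upper bound, so this matching is maximum.

Maximum matching: {(1,5), (2,4), (3,7)}
Size: 3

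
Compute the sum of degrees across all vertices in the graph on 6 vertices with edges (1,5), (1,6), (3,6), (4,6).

Step 1: Count edges incident to each vertex:
  deg(1) = 2 (neighbors: 5, 6)
  deg(2) = 0 (neighbors: none)
  deg(3) = 1 (neighbors: 6)
  deg(4) = 1 (neighbors: 6)
  deg(5) = 1 (neighbors: 1)
  deg(6) = 3 (neighbors: 1, 3, 4)

Step 2: Sum all degrees:
  2 + 0 + 1 + 1 + 1 + 3 = 8

Verification: sum of degrees = 2 * |E| = 2 * 4 = 8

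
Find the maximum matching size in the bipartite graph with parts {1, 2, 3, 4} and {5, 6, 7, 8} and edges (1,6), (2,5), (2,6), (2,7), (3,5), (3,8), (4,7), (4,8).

Step 1: List the neighbors of each left vertex:
  1: 6
  2: 5, 6, 7
  3: 5, 8
  4: 7, 8

Step 2: Greedily match left vertices, then look for augmenting paths:
  Match 1 -- 6
  Match 2 -- 5
  Match 3 -- 8
  Match 4 -- 7
  No augmenting path remains.

Step 3: Verify this is maximum:
  Matching size 4 = min(|L|, |R|) = min(4, 4), which is an upper bound, so this matching is maximum.

Maximum matching: {(1,6), (2,5), (3,8), (4,7)}
Size: 4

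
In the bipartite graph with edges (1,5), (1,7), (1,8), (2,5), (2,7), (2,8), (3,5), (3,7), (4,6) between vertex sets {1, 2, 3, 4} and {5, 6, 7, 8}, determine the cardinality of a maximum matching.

Step 1: List the neighbors of each left vertex:
  1: 5, 7, 8
  2: 5, 7, 8
  3: 5, 7
  4: 6

Step 2: Greedily match left vertices, then look for augmenting paths:
  Match 1 -- 8
  Match 2 -- 7
  Match 3 -- 5
  Match 4 -- 6
  No augmenting path remains.

Step 3: Verify this is maximum:
  Matching size 4 = min(|L|, |R|) = min(4, 4), which is an upper bound, so this matching is maximum.

Maximum matching: {(1,8), (2,7), (3,5), (4,6)}
Size: 4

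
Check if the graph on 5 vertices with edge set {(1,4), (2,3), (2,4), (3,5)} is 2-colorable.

Step 1: Attempt 2-coloring using BFS:
  Start at vertex 1, assign color 0
  Color vertex 4 with color 1 (neighbor of 1)
  Color vertex 2 with color 0 (neighbor of 4)
  Color vertex 3 with color 1 (neighbor of 2)
  Color vertex 5 with color 0 (neighbor of 3)

Step 2: 2-coloring succeeded. No conflicts found.
  Set A (color 0): {1, 2, 5}
  Set B (color 1): {3, 4}

The graph is bipartite with partition {1, 2, 5}, {3, 4}.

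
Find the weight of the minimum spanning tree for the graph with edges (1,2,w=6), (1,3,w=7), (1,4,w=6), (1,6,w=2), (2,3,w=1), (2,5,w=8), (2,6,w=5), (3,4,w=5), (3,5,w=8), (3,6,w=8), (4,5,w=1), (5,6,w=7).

Apply Kruskal's algorithm (sort edges by weight, add if no cycle):

Sorted edges by weight:
  (2,3) w=1
  (4,5) w=1
  (1,6) w=2
  (2,6) w=5
  (3,4) w=5
  (1,2) w=6
  (1,4) w=6
  (1,3) w=7
  (5,6) w=7
  (2,5) w=8
  (3,6) w=8
  (3,5) w=8

Add edge (2,3) w=1 -- no cycle. Running total: 1
Add edge (4,5) w=1 -- no cycle. Running total: 2
Add edge (1,6) w=2 -- no cycle. Running total: 4
Add edge (2,6) w=5 -- no cycle. Running total: 9
Add edge (3,4) w=5 -- no cycle. Running total: 14

MST edges: (2,3,w=1), (4,5,w=1), (1,6,w=2), (2,6,w=5), (3,4,w=5)
Total MST weight: 1 + 1 + 2 + 5 + 5 = 14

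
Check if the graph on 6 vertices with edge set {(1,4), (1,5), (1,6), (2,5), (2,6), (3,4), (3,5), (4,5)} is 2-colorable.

Step 1: Attempt 2-coloring using BFS:
  Start at vertex 1, assign color 0
  Color vertex 4 with color 1 (neighbor of 1)
  Color vertex 5 with color 1 (neighbor of 1)
  Color vertex 6 with color 1 (neighbor of 1)
  Color vertex 3 with color 0 (neighbor of 4)

Step 2: Conflict found! Vertices 4 and 5 are adjacent but have the same color.
This means the graph contains an odd cycle.

The graph is NOT bipartite.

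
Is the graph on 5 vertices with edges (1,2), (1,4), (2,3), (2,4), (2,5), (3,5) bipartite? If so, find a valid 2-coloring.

Step 1: Attempt 2-coloring using BFS:
  Start at vertex 1, assign color 0
  Color vertex 2 with color 1 (neighbor of 1)
  Color vertex 4 with color 1 (neighbor of 1)
  Color vertex 3 with color 0 (neighbor of 2)

Step 2: Conflict found! Vertices 2 and 4 are adjacent but have the same color.
This means the graph contains an odd cycle.

The graph is NOT bipartite.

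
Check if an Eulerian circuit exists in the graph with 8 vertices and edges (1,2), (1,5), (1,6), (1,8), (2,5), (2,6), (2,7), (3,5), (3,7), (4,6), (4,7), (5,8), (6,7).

Step 1: Find the degree of each vertex:
  deg(1) = 4
  deg(2) = 4
  deg(3) = 2
  deg(4) = 2
  deg(5) = 4
  deg(6) = 4
  deg(7) = 4
  deg(8) = 2

Step 2: Count vertices with odd degree:
  All vertices have even degree (0 odd-degree vertices)

Step 3: Apply Euler's theorem:
  - Eulerian circuit exists iff graph is connected and all vertices have even degree
  - Eulerian path exists iff graph is connected and has 0 or 2 odd-degree vertices

Graph is connected with 0 odd-degree vertices.
Both Eulerian circuit and Eulerian path exist.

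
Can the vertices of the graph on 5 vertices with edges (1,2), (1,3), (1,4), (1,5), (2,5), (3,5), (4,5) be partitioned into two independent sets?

Step 1: Attempt 2-coloring using BFS:
  Start at vertex 1, assign color 0
  Color vertex 2 with color 1 (neighbor of 1)
  Color vertex 3 with color 1 (neighbor of 1)
  Color vertex 4 with color 1 (neighbor of 1)
  Color vertex 5 with color 1 (neighbor of 1)

Step 2: Conflict found! Vertices 2 and 5 are adjacent but have the same color.
This means the graph contains an odd cycle.

The graph is NOT bipartite.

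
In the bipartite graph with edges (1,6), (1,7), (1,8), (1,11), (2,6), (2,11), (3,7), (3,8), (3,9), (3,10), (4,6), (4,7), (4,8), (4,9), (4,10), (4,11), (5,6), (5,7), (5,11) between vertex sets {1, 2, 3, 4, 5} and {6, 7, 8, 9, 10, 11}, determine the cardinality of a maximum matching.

Step 1: List the neighbors of each left vertex:
  1: 6, 7, 8, 11
  2: 6, 11
  3: 7, 8, 9, 10
  4: 6, 7, 8, 9, 10, 11
  5: 6, 7, 11

Step 2: Greedily match left vertices, then look for augmenting paths:
  Match 1 -- 6
  Match 2 -- 11
  Match 3 -- 9
  Match 4 -- 8
  Match 5 -- 7
  No augmenting path remains.

Step 3: Verify this is maximum:
  Matching size 5 = min(|L|, |R|) = min(5, 6), which is an upper bound, so this matching is maximum.

Maximum matching: {(1,6), (2,11), (3,9), (4,8), (5,7)}
Size: 5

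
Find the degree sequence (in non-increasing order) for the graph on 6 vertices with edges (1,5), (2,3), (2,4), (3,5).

Step 1: Count edges incident to each vertex:
  deg(1) = 1 (neighbors: 5)
  deg(2) = 2 (neighbors: 3, 4)
  deg(3) = 2 (neighbors: 2, 5)
  deg(4) = 1 (neighbors: 2)
  deg(5) = 2 (neighbors: 1, 3)
  deg(6) = 0 (neighbors: none)

Step 2: Sort degrees in non-increasing order:
  Degrees: [1, 2, 2, 1, 2, 0] -> sorted: [2, 2, 2, 1, 1, 0]

Degree sequence: [2, 2, 2, 1, 1, 0]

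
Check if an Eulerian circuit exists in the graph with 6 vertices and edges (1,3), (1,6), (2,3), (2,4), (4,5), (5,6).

Step 1: Find the degree of each vertex:
  deg(1) = 2
  deg(2) = 2
  deg(3) = 2
  deg(4) = 2
  deg(5) = 2
  deg(6) = 2

Step 2: Count vertices with odd degree:
  All vertices have even degree (0 odd-degree vertices)

Step 3: Apply Euler's theorem:
  - Eulerian circuit exists iff graph is connected and all vertices have even degree
  - Eulerian path exists iff graph is connected and has 0 or 2 odd-degree vertices

Graph is connected with 0 odd-degree vertices.
Both Eulerian circuit and Eulerian path exist.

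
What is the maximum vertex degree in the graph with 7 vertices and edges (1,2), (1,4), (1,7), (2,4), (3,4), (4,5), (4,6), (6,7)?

Step 1: Count edges incident to each vertex:
  deg(1) = 3 (neighbors: 2, 4, 7)
  deg(2) = 2 (neighbors: 1, 4)
  deg(3) = 1 (neighbors: 4)
  deg(4) = 5 (neighbors: 1, 2, 3, 5, 6)
  deg(5) = 1 (neighbors: 4)
  deg(6) = 2 (neighbors: 4, 7)
  deg(7) = 2 (neighbors: 1, 6)

Step 2: Find maximum:
  max(3, 2, 1, 5, 1, 2, 2) = 5 (vertex 4)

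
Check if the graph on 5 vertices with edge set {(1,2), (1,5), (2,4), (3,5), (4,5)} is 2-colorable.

Step 1: Attempt 2-coloring using BFS:
  Start at vertex 1, assign color 0
  Color vertex 2 with color 1 (neighbor of 1)
  Color vertex 5 with color 1 (neighbor of 1)
  Color vertex 4 with color 0 (neighbor of 2)
  Color vertex 3 with color 0 (neighbor of 5)

Step 2: 2-coloring succeeded. No conflicts found.
  Set A (color 0): {1, 3, 4}
  Set B (color 1): {2, 5}

The graph is bipartite with partition {1, 3, 4}, {2, 5}.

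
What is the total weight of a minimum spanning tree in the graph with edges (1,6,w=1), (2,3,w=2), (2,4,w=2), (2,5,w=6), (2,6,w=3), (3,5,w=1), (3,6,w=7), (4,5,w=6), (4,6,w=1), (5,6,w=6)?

Apply Kruskal's algorithm (sort edges by weight, add if no cycle):

Sorted edges by weight:
  (1,6) w=1
  (3,5) w=1
  (4,6) w=1
  (2,3) w=2
  (2,4) w=2
  (2,6) w=3
  (2,5) w=6
  (4,5) w=6
  (5,6) w=6
  (3,6) w=7

Add edge (1,6) w=1 -- no cycle. Running total: 1
Add edge (3,5) w=1 -- no cycle. Running total: 2
Add edge (4,6) w=1 -- no cycle. Running total: 3
Add edge (2,3) w=2 -- no cycle. Running total: 5
Add edge (2,4) w=2 -- no cycle. Running total: 7

MST edges: (1,6,w=1), (3,5,w=1), (4,6,w=1), (2,3,w=2), (2,4,w=2)
Total MST weight: 1 + 1 + 1 + 2 + 2 = 7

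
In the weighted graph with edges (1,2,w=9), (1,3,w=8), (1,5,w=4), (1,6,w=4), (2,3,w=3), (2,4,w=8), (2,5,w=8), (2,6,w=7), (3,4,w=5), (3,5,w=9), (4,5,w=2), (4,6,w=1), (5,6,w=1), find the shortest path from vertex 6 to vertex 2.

Step 1: Build adjacency list with weights:
  1: 2(w=9), 3(w=8), 5(w=4), 6(w=4)
  2: 1(w=9), 3(w=3), 4(w=8), 5(w=8), 6(w=7)
  3: 1(w=8), 2(w=3), 4(w=5), 5(w=9)
  4: 2(w=8), 3(w=5), 5(w=2), 6(w=1)
  5: 1(w=4), 2(w=8), 3(w=9), 4(w=2), 6(w=1)
  6: 1(w=4), 2(w=7), 4(w=1), 5(w=1)

Step 2: Apply Dijkstra's algorithm from vertex 6:
  Visit vertex 6 (distance=0)
    Update dist[1] = 4
    Update dist[2] = 7
    Update dist[4] = 1
    Update dist[5] = 1
  Visit vertex 4 (distance=1)
    Update dist[3] = 6
  Visit vertex 5 (distance=1)
  Visit vertex 1 (distance=4)
  Visit vertex 3 (distance=6)
  Visit vertex 2 (distance=7)

Step 3: Shortest path: 6 -> 2
Total weight: 7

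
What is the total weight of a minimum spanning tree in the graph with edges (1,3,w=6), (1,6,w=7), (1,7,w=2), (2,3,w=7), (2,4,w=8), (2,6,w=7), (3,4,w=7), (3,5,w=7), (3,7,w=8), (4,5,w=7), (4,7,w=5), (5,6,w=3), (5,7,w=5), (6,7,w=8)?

Apply Kruskal's algorithm (sort edges by weight, add if no cycle):

Sorted edges by weight:
  (1,7) w=2
  (5,6) w=3
  (4,7) w=5
  (5,7) w=5
  (1,3) w=6
  (1,6) w=7
  (2,3) w=7
  (2,6) w=7
  (3,5) w=7
  (3,4) w=7
  (4,5) w=7
  (2,4) w=8
  (3,7) w=8
  (6,7) w=8

Add edge (1,7) w=2 -- no cycle. Running total: 2
Add edge (5,6) w=3 -- no cycle. Running total: 5
Add edge (4,7) w=5 -- no cycle. Running total: 10
Add edge (5,7) w=5 -- no cycle. Running total: 15
Add edge (1,3) w=6 -- no cycle. Running total: 21
Skip edge (1,6) w=7 -- would create cycle
Add edge (2,3) w=7 -- no cycle. Running total: 28

MST edges: (1,7,w=2), (5,6,w=3), (4,7,w=5), (5,7,w=5), (1,3,w=6), (2,3,w=7)
Total MST weight: 2 + 3 + 5 + 5 + 6 + 7 = 28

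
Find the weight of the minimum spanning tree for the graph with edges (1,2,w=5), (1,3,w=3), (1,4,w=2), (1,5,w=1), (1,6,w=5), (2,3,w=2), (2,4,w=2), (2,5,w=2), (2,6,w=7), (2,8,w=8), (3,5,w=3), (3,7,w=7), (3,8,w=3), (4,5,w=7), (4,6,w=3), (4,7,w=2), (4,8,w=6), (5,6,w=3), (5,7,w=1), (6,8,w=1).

Apply Kruskal's algorithm (sort edges by weight, add if no cycle):

Sorted edges by weight:
  (1,5) w=1
  (5,7) w=1
  (6,8) w=1
  (1,4) w=2
  (2,4) w=2
  (2,3) w=2
  (2,5) w=2
  (4,7) w=2
  (1,3) w=3
  (3,5) w=3
  (3,8) w=3
  (4,6) w=3
  (5,6) w=3
  (1,2) w=5
  (1,6) w=5
  (4,8) w=6
  (2,6) w=7
  (3,7) w=7
  (4,5) w=7
  (2,8) w=8

Add edge (1,5) w=1 -- no cycle. Running total: 1
Add edge (5,7) w=1 -- no cycle. Running total: 2
Add edge (6,8) w=1 -- no cycle. Running total: 3
Add edge (1,4) w=2 -- no cycle. Running total: 5
Add edge (2,4) w=2 -- no cycle. Running total: 7
Add edge (2,3) w=2 -- no cycle. Running total: 9
Skip edge (2,5) w=2 -- would create cycle
Skip edge (4,7) w=2 -- would create cycle
Skip edge (1,3) w=3 -- would create cycle
Skip edge (3,5) w=3 -- would create cycle
Add edge (3,8) w=3 -- no cycle. Running total: 12

MST edges: (1,5,w=1), (5,7,w=1), (6,8,w=1), (1,4,w=2), (2,4,w=2), (2,3,w=2), (3,8,w=3)
Total MST weight: 1 + 1 + 1 + 2 + 2 + 2 + 3 = 12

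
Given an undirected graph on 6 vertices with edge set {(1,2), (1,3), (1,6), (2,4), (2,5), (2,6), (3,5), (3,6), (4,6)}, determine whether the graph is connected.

Step 1: Build adjacency list from edges:
  1: 2, 3, 6
  2: 1, 4, 5, 6
  3: 1, 5, 6
  4: 2, 6
  5: 2, 3
  6: 1, 2, 3, 4

Step 2: Run BFS/DFS from vertex 1:
  Visited: {1, 2, 3, 6, 4, 5}
  Reached 6 of 6 vertices

Step 3: All 6 vertices reached from vertex 1, so the graph is connected.
Answer: Yes, the graph is connected.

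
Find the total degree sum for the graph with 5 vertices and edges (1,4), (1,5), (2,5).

Step 1: Count edges incident to each vertex:
  deg(1) = 2 (neighbors: 4, 5)
  deg(2) = 1 (neighbors: 5)
  deg(3) = 0 (neighbors: none)
  deg(4) = 1 (neighbors: 1)
  deg(5) = 2 (neighbors: 1, 2)

Step 2: Sum all degrees:
  2 + 1 + 0 + 1 + 2 = 6

Verification: sum of degrees = 2 * |E| = 2 * 3 = 6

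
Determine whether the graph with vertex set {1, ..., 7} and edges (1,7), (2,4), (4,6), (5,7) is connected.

Step 1: Build adjacency list from edges:
  1: 7
  2: 4
  3: (none)
  4: 2, 6
  5: 7
  6: 4
  7: 1, 5

Step 2: Run BFS/DFS from vertex 1:
  Visited: {1, 7, 5}
  Reached 3 of 7 vertices

Step 3: Only 3 of 7 vertices reached. Graph is disconnected.
Connected components: {1, 5, 7}, {2, 4, 6}, {3}
Answer: No, the graph is not connected (3 components).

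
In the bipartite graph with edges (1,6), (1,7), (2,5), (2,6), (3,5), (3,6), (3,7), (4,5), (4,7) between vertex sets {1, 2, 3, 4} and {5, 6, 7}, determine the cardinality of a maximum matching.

Step 1: List the neighbors of each left vertex:
  1: 6, 7
  2: 5, 6
  3: 5, 6, 7
  4: 5, 7

Step 2: Greedily match left vertices, then look for augmenting paths:
  Match 1 -- 6
  Match 2 -- 5
  Match 3 -- 7
  No augmenting path remains.

Step 3: Verify this is maximum:
  Matching size 3 = min(|L|, |R|) = min(4, 3), which is an upper bound, so this matching is maximum.

Maximum matching: {(1,6), (2,5), (3,7)}
Size: 3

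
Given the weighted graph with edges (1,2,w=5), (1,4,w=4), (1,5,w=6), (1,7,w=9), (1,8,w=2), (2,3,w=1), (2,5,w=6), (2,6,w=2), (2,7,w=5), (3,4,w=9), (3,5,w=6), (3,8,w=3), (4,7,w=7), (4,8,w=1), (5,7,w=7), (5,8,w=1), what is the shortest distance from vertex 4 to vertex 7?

Step 1: Build adjacency list with weights:
  1: 2(w=5), 4(w=4), 5(w=6), 7(w=9), 8(w=2)
  2: 1(w=5), 3(w=1), 5(w=6), 6(w=2), 7(w=5)
  3: 2(w=1), 4(w=9), 5(w=6), 8(w=3)
  4: 1(w=4), 3(w=9), 7(w=7), 8(w=1)
  5: 1(w=6), 2(w=6), 3(w=6), 7(w=7), 8(w=1)
  6: 2(w=2)
  7: 1(w=9), 2(w=5), 4(w=7), 5(w=7)
  8: 1(w=2), 3(w=3), 4(w=1), 5(w=1)

Step 2: Apply Dijkstra's algorithm from vertex 4:
  Visit vertex 4 (distance=0)
    Update dist[1] = 4
    Update dist[3] = 9
    Update dist[7] = 7
    Update dist[8] = 1
  Visit vertex 8 (distance=1)
    Update dist[1] = 3
    Update dist[3] = 4
    Update dist[5] = 2
  Visit vertex 5 (distance=2)
    Update dist[2] = 8
  Visit vertex 1 (distance=3)
  Visit vertex 3 (distance=4)
    Update dist[2] = 5
  Visit vertex 2 (distance=5)
    Update dist[6] = 7
  Visit vertex 6 (distance=7)
  Visit vertex 7 (distance=7)

Step 3: Shortest path: 4 -> 7
Total weight: 7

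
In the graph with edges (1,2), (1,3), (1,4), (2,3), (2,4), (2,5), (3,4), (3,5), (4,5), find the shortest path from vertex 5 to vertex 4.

Step 1: Build adjacency list:
  1: 2, 3, 4
  2: 1, 3, 4, 5
  3: 1, 2, 4, 5
  4: 1, 2, 3, 5
  5: 2, 3, 4

Step 2: BFS from vertex 5 to find shortest path to 4:
  vertex 2 reached at distance 1
  vertex 3 reached at distance 1
  vertex 4 reached at distance 1

Step 3: Shortest path: 5 -> 4
Path length: 1 edge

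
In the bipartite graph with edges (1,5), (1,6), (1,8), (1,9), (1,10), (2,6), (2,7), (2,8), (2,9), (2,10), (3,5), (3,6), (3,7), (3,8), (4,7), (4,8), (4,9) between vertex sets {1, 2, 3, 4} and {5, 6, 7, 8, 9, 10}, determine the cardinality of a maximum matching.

Step 1: List the neighbors of each left vertex:
  1: 5, 6, 8, 9, 10
  2: 6, 7, 8, 9, 10
  3: 5, 6, 7, 8
  4: 7, 8, 9

Step 2: Greedily match left vertices, then look for augmenting paths:
  Match 1 -- 5
  Match 2 -- 6
  Match 3 -- 7
  Match 4 -- 8
  No augmenting path remains.

Step 3: Verify this is maximum:
  Matching size 4 = min(|L|, |R|) = min(4, 6), which is an upper bound, so this matching is maximum.

Maximum matching: {(1,5), (2,6), (3,7), (4,8)}
Size: 4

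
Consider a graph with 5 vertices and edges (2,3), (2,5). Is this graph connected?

Step 1: Build adjacency list from edges:
  1: (none)
  2: 3, 5
  3: 2
  4: (none)
  5: 2

Step 2: Run BFS/DFS from vertex 1:
  Visited: {1}
  Reached 1 of 5 vertices

Step 3: Only 1 of 5 vertices reached. Graph is disconnected.
Connected components: {1}, {2, 3, 5}, {4}
Answer: No, the graph is not connected (3 components).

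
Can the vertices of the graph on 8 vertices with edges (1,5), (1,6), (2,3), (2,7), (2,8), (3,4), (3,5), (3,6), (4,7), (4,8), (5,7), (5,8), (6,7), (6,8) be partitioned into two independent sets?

Step 1: Attempt 2-coloring using BFS:
  Start at vertex 1, assign color 0
  Color vertex 5 with color 1 (neighbor of 1)
  Color vertex 6 with color 1 (neighbor of 1)
  Color vertex 3 with color 0 (neighbor of 5)
  Color vertex 7 with color 0 (neighbor of 5)
  Color vertex 8 with color 0 (neighbor of 5)
  Color vertex 2 with color 1 (neighbor of 3)
  Color vertex 4 with color 1 (neighbor of 3)

Step 2: 2-coloring succeeded. No conflicts found.
  Set A (color 0): {1, 3, 7, 8}
  Set B (color 1): {2, 4, 5, 6}

The graph is bipartite with partition {1, 3, 7, 8}, {2, 4, 5, 6}.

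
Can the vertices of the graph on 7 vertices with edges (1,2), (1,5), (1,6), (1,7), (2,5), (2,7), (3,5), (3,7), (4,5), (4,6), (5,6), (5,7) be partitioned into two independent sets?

Step 1: Attempt 2-coloring using BFS:
  Start at vertex 1, assign color 0
  Color vertex 2 with color 1 (neighbor of 1)
  Color vertex 5 with color 1 (neighbor of 1)
  Color vertex 6 with color 1 (neighbor of 1)
  Color vertex 7 with color 1 (neighbor of 1)

Step 2: Conflict found! Vertices 2 and 5 are adjacent but have the same color.
This means the graph contains an odd cycle.

The graph is NOT bipartite.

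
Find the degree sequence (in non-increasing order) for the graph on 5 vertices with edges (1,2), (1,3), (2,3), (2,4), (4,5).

Step 1: Count edges incident to each vertex:
  deg(1) = 2 (neighbors: 2, 3)
  deg(2) = 3 (neighbors: 1, 3, 4)
  deg(3) = 2 (neighbors: 1, 2)
  deg(4) = 2 (neighbors: 2, 5)
  deg(5) = 1 (neighbors: 4)

Step 2: Sort degrees in non-increasing order:
  Degrees: [2, 3, 2, 2, 1] -> sorted: [3, 2, 2, 2, 1]

Degree sequence: [3, 2, 2, 2, 1]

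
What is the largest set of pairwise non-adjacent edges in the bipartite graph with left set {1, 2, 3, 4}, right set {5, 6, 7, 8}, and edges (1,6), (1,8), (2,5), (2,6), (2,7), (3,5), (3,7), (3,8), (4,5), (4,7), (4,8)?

Step 1: List the neighbors of each left vertex:
  1: 6, 8
  2: 5, 6, 7
  3: 5, 7, 8
  4: 5, 7, 8

Step 2: Greedily match left vertices, then look for augmenting paths:
  Match 1 -- 6
  Match 2 -- 5
  Match 3 -- 7
  Match 4 -- 8
  No augmenting path remains.

Step 3: Verify this is maximum:
  Matching size 4 = min(|L|, |R|) = min(4, 4), which is an upper bound, so this matching is maximum.

Maximum matching: {(1,6), (2,5), (3,7), (4,8)}
Size: 4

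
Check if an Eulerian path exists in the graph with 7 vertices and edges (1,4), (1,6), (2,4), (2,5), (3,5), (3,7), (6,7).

Step 1: Find the degree of each vertex:
  deg(1) = 2
  deg(2) = 2
  deg(3) = 2
  deg(4) = 2
  deg(5) = 2
  deg(6) = 2
  deg(7) = 2

Step 2: Count vertices with odd degree:
  All vertices have even degree (0 odd-degree vertices)

Step 3: Apply Euler's theorem:
  - Eulerian circuit exists iff graph is connected and all vertices have even degree
  - Eulerian path exists iff graph is connected and has 0 or 2 odd-degree vertices

Graph is connected with 0 odd-degree vertices.
Both Eulerian circuit and Eulerian path exist.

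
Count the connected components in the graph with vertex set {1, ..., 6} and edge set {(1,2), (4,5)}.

Step 1: Build adjacency list from edges:
  1: 2
  2: 1
  3: (none)
  4: 5
  5: 4
  6: (none)

Step 2: Run BFS/DFS from vertex 1:
  Visited: {1, 2}
  Reached 2 of 6 vertices

Step 3: Only 2 of 6 vertices reached. Graph is disconnected.
Connected components: {1, 2}, {3}, {4, 5}, {6}
Number of connected components: 4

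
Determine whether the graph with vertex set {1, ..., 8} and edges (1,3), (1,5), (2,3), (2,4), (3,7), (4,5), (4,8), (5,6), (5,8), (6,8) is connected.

Step 1: Build adjacency list from edges:
  1: 3, 5
  2: 3, 4
  3: 1, 2, 7
  4: 2, 5, 8
  5: 1, 4, 6, 8
  6: 5, 8
  7: 3
  8: 4, 5, 6

Step 2: Run BFS/DFS from vertex 1:
  Visited: {1, 3, 5, 2, 7, 4, 6, 8}
  Reached 8 of 8 vertices

Step 3: All 8 vertices reached from vertex 1, so the graph is connected.
Answer: Yes, the graph is connected.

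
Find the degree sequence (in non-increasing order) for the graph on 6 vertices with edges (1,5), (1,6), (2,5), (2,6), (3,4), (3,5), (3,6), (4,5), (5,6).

Step 1: Count edges incident to each vertex:
  deg(1) = 2 (neighbors: 5, 6)
  deg(2) = 2 (neighbors: 5, 6)
  deg(3) = 3 (neighbors: 4, 5, 6)
  deg(4) = 2 (neighbors: 3, 5)
  deg(5) = 5 (neighbors: 1, 2, 3, 4, 6)
  deg(6) = 4 (neighbors: 1, 2, 3, 5)

Step 2: Sort degrees in non-increasing order:
  Degrees: [2, 2, 3, 2, 5, 4] -> sorted: [5, 4, 3, 2, 2, 2]

Degree sequence: [5, 4, 3, 2, 2, 2]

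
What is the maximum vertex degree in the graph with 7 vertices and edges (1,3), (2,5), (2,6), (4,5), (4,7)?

Step 1: Count edges incident to each vertex:
  deg(1) = 1 (neighbors: 3)
  deg(2) = 2 (neighbors: 5, 6)
  deg(3) = 1 (neighbors: 1)
  deg(4) = 2 (neighbors: 5, 7)
  deg(5) = 2 (neighbors: 2, 4)
  deg(6) = 1 (neighbors: 2)
  deg(7) = 1 (neighbors: 4)

Step 2: Find maximum:
  max(1, 2, 1, 2, 2, 1, 1) = 2 (vertex 2)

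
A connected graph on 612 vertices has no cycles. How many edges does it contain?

A tree on n vertices always has exactly n - 1 edges.
For n = 612: edges = 612 - 1 = 611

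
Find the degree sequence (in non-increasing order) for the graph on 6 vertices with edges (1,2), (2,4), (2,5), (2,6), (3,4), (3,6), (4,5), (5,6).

Step 1: Count edges incident to each vertex:
  deg(1) = 1 (neighbors: 2)
  deg(2) = 4 (neighbors: 1, 4, 5, 6)
  deg(3) = 2 (neighbors: 4, 6)
  deg(4) = 3 (neighbors: 2, 3, 5)
  deg(5) = 3 (neighbors: 2, 4, 6)
  deg(6) = 3 (neighbors: 2, 3, 5)

Step 2: Sort degrees in non-increasing order:
  Degrees: [1, 4, 2, 3, 3, 3] -> sorted: [4, 3, 3, 3, 2, 1]

Degree sequence: [4, 3, 3, 3, 2, 1]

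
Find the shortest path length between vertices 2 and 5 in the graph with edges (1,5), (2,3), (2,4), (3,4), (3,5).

Step 1: Build adjacency list:
  1: 5
  2: 3, 4
  3: 2, 4, 5
  4: 2, 3
  5: 1, 3

Step 2: BFS from vertex 2 to find shortest path to 5:
  vertex 3 reached at distance 1
  vertex 4 reached at distance 1
  vertex 5 reached at distance 2

Step 3: Shortest path: 2 -> 3 -> 5
Path length: 2 edges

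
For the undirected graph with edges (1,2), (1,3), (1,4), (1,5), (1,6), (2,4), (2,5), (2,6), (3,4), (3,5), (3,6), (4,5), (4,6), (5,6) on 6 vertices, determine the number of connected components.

Step 1: Build adjacency list from edges:
  1: 2, 3, 4, 5, 6
  2: 1, 4, 5, 6
  3: 1, 4, 5, 6
  4: 1, 2, 3, 5, 6
  5: 1, 2, 3, 4, 6
  6: 1, 2, 3, 4, 5

Step 2: Run BFS/DFS from vertex 1:
  Visited: {1, 2, 3, 4, 5, 6}
  Reached 6 of 6 vertices

Step 3: All 6 vertices reached from vertex 1, so the graph is connected.
Number of connected components: 1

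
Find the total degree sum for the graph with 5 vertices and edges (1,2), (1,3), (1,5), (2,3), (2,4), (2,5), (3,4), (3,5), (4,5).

Step 1: Count edges incident to each vertex:
  deg(1) = 3 (neighbors: 2, 3, 5)
  deg(2) = 4 (neighbors: 1, 3, 4, 5)
  deg(3) = 4 (neighbors: 1, 2, 4, 5)
  deg(4) = 3 (neighbors: 2, 3, 5)
  deg(5) = 4 (neighbors: 1, 2, 3, 4)

Step 2: Sum all degrees:
  3 + 4 + 4 + 3 + 4 = 18

Verification: sum of degrees = 2 * |E| = 2 * 9 = 18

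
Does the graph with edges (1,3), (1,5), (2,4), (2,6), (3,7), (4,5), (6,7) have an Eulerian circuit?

Step 1: Find the degree of each vertex:
  deg(1) = 2
  deg(2) = 2
  deg(3) = 2
  deg(4) = 2
  deg(5) = 2
  deg(6) = 2
  deg(7) = 2

Step 2: Count vertices with odd degree:
  All vertices have even degree (0 odd-degree vertices)

Step 3: Apply Euler's theorem:
  - Eulerian circuit exists iff graph is connected and all vertices have even degree
  - Eulerian path exists iff graph is connected and has 0 or 2 odd-degree vertices

Graph is connected with 0 odd-degree vertices.
Both Eulerian circuit and Eulerian path exist.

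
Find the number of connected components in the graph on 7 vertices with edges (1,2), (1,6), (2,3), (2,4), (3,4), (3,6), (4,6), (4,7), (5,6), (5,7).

Step 1: Build adjacency list from edges:
  1: 2, 6
  2: 1, 3, 4
  3: 2, 4, 6
  4: 2, 3, 6, 7
  5: 6, 7
  6: 1, 3, 4, 5
  7: 4, 5

Step 2: Run BFS/DFS from vertex 1:
  Visited: {1, 2, 6, 3, 4, 5, 7}
  Reached 7 of 7 vertices

Step 3: All 7 vertices reached from vertex 1, so the graph is connected.
Number of connected components: 1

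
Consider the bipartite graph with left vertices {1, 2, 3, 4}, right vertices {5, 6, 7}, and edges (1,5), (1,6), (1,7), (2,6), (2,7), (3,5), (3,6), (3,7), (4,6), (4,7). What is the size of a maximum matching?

Step 1: List the neighbors of each left vertex:
  1: 5, 6, 7
  2: 6, 7
  3: 5, 6, 7
  4: 6, 7

Step 2: Greedily match left vertices, then look for augmenting paths:
  Match 1 -- 5
  Match 2 -- 6
  Match 3 -- 7
  No augmenting path remains.

Step 3: Verify this is maximum:
  Matching size 3 = min(|L|, |R|) = min(4, 3), which is an upper bound, so this matching is maximum.

Maximum matching: {(1,5), (2,6), (3,7)}
Size: 3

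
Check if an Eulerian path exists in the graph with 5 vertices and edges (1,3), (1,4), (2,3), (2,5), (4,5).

Step 1: Find the degree of each vertex:
  deg(1) = 2
  deg(2) = 2
  deg(3) = 2
  deg(4) = 2
  deg(5) = 2

Step 2: Count vertices with odd degree:
  All vertices have even degree (0 odd-degree vertices)

Step 3: Apply Euler's theorem:
  - Eulerian circuit exists iff graph is connected and all vertices have even degree
  - Eulerian path exists iff graph is connected and has 0 or 2 odd-degree vertices

Graph is connected with 0 odd-degree vertices.
Both Eulerian circuit and Eulerian path exist.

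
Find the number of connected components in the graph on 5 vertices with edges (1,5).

Step 1: Build adjacency list from edges:
  1: 5
  2: (none)
  3: (none)
  4: (none)
  5: 1

Step 2: Run BFS/DFS from vertex 1:
  Visited: {1, 5}
  Reached 2 of 5 vertices

Step 3: Only 2 of 5 vertices reached. Graph is disconnected.
Connected components: {1, 5}, {2}, {3}, {4}
Number of connected components: 4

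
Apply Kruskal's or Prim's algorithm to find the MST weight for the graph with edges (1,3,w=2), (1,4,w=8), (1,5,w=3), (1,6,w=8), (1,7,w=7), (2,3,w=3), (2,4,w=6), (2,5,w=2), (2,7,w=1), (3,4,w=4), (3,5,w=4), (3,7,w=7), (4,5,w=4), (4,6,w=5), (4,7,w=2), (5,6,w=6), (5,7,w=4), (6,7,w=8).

Apply Kruskal's algorithm (sort edges by weight, add if no cycle):

Sorted edges by weight:
  (2,7) w=1
  (1,3) w=2
  (2,5) w=2
  (4,7) w=2
  (1,5) w=3
  (2,3) w=3
  (3,4) w=4
  (3,5) w=4
  (4,5) w=4
  (5,7) w=4
  (4,6) w=5
  (2,4) w=6
  (5,6) w=6
  (1,7) w=7
  (3,7) w=7
  (1,6) w=8
  (1,4) w=8
  (6,7) w=8

Add edge (2,7) w=1 -- no cycle. Running total: 1
Add edge (1,3) w=2 -- no cycle. Running total: 3
Add edge (2,5) w=2 -- no cycle. Running total: 5
Add edge (4,7) w=2 -- no cycle. Running total: 7
Add edge (1,5) w=3 -- no cycle. Running total: 10
Skip edge (2,3) w=3 -- would create cycle
Skip edge (3,4) w=4 -- would create cycle
Skip edge (3,5) w=4 -- would create cycle
Skip edge (4,5) w=4 -- would create cycle
Skip edge (5,7) w=4 -- would create cycle
Add edge (4,6) w=5 -- no cycle. Running total: 15

MST edges: (2,7,w=1), (1,3,w=2), (2,5,w=2), (4,7,w=2), (1,5,w=3), (4,6,w=5)
Total MST weight: 1 + 2 + 2 + 2 + 3 + 5 = 15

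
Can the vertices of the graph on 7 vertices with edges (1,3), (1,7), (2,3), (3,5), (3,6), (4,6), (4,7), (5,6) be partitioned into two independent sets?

Step 1: Attempt 2-coloring using BFS:
  Start at vertex 1, assign color 0
  Color vertex 3 with color 1 (neighbor of 1)
  Color vertex 7 with color 1 (neighbor of 1)
  Color vertex 2 with color 0 (neighbor of 3)
  Color vertex 5 with color 0 (neighbor of 3)
  Color vertex 6 with color 0 (neighbor of 3)
  Color vertex 4 with color 0 (neighbor of 7)

Step 2: Conflict found! Vertices 5 and 6 are adjacent but have the same color.
This means the graph contains an odd cycle.

The graph is NOT bipartite.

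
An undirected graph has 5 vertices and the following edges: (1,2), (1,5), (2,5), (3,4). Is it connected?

Step 1: Build adjacency list from edges:
  1: 2, 5
  2: 1, 5
  3: 4
  4: 3
  5: 1, 2

Step 2: Run BFS/DFS from vertex 1:
  Visited: {1, 2, 5}
  Reached 3 of 5 vertices

Step 3: Only 3 of 5 vertices reached. Graph is disconnected.
Connected components: {1, 2, 5}, {3, 4}
Answer: No, the graph is not connected (2 components).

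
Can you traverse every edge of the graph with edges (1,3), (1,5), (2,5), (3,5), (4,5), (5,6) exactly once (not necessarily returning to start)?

Step 1: Find the degree of each vertex:
  deg(1) = 2
  deg(2) = 1
  deg(3) = 2
  deg(4) = 1
  deg(5) = 5
  deg(6) = 1

Step 2: Count vertices with odd degree:
  Odd-degree vertices: 2, 4, 5, 6 (4 total)

Step 3: Apply Euler's theorem:
  - Eulerian circuit exists iff graph is connected and all vertices have even degree
  - Eulerian path exists iff graph is connected and has 0 or 2 odd-degree vertices

Graph has 4 odd-degree vertices (need 0 or 2).
Neither Eulerian path nor Eulerian circuit exists.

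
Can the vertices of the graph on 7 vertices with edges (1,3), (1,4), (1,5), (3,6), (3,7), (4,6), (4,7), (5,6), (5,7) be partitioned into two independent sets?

Step 1: Attempt 2-coloring using BFS:
  Start at vertex 1, assign color 0
  Color vertex 3 with color 1 (neighbor of 1)
  Color vertex 4 with color 1 (neighbor of 1)
  Color vertex 5 with color 1 (neighbor of 1)
  Color vertex 6 with color 0 (neighbor of 3)
  Color vertex 7 with color 0 (neighbor of 3)
  Start new component at vertex 2, assign color 0

Step 2: 2-coloring succeeded. No conflicts found.
  Set A (color 0): {1, 2, 6, 7}
  Set B (color 1): {3, 4, 5}

The graph is bipartite with partition {1, 2, 6, 7}, {3, 4, 5}.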